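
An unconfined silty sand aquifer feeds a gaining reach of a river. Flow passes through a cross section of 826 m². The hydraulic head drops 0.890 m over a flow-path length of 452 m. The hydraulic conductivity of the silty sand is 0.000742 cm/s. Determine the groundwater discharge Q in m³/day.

1.04

Convert K: 0.000742 cm/s × 864 = 0.6411 m/day.
Hydraulic gradient i = Δh / L = 0.890 / 452 = 0.001969.
Darcy's law: Q = K · A · i = 0.6411 × 826.0 × 0.001969 = 1.043 m³/day.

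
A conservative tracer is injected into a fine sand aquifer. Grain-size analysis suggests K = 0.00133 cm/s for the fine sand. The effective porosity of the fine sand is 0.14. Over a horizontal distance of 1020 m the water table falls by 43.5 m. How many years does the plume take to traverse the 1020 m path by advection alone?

7.98

Convert K: 0.00133 cm/s × 864 = 1.149 m/day.
Hydraulic gradient i = Δh / L = 43.5 / 1020 = 0.04265.
Darcy flux q = K · i = 1.149 × 0.04265 = 0.04901 m/day.
Seepage velocity v = q / n_e = 0.04901 / 0.14 = 0.3500 m/day.
Travel time t = L / v = 1020 / 0.3500 = 2914 days = 7.978 years.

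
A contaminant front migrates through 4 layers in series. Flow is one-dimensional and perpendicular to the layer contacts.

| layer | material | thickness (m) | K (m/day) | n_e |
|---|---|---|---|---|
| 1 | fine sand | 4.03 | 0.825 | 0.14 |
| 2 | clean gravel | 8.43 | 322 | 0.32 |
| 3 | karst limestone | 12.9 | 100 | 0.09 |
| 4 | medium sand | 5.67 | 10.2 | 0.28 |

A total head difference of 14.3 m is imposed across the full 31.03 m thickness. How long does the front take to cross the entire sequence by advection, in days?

With flow normal to the layers, continuity requires the same specific discharge q through every layer.
Σ(b_i/K_i) = 4.03/0.825 + 8.43/322 + 12.9/100 + 5.67/10.2 = 5.596 d.
q = Δh / Σ(b_i/K_i) = 14.3 / 5.596 = 2.555 m/day.
In each layer the seepage velocity is v_i = q/n_i, so the layer transit time is t_i = b_i·n_i / q:
  layer 1 (fine sand): t_1 = 4.03 × 0.14 / 2.555 = 0.2208 d
  layer 2 (clean gravel): t_2 = 8.43 × 0.32 / 2.555 = 1.056 d
  layer 3 (karst limestone): t_3 = 12.9 × 0.09 / 2.555 = 0.4543 d
  layer 4 (medium sand): t_4 = 5.67 × 0.28 / 2.555 = 0.6213 d
Total t = Σ t_i = 2.352 days.

2.35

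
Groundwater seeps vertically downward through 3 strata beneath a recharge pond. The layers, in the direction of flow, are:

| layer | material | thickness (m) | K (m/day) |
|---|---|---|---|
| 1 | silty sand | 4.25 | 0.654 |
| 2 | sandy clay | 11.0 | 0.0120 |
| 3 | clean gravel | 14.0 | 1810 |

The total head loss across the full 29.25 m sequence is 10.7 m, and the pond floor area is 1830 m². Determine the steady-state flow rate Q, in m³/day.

Flow is perpendicular to layering, so the layers act in series and the equivalent K is the thickness-weighted harmonic mean.
Total thickness L = 4.25 + 11.0 + 14.0 = 29.25 m.
Σ(b_i/K_i) = 4.25/0.654 + 11.0/0.0120 + 14.0/1810 = 923.2 d.
K_eq = L / Σ(b_i/K_i) = 29.25 / 923.2 = 0.03168 m/day.
Q = K_eq · A · (Δh/L) = 0.03168 × 1830 × (10.7/29.25) = 21.21 m³/day.

21.2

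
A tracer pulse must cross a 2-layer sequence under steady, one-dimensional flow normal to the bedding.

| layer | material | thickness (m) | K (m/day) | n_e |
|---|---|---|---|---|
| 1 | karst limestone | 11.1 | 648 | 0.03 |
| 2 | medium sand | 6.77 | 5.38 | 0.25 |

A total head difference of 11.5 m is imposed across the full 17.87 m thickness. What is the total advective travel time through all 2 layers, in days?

0.225

With flow normal to the layers, continuity requires the same specific discharge q through every layer.
Σ(b_i/K_i) = 11.1/648 + 6.77/5.38 = 1.275 d.
q = Δh / Σ(b_i/K_i) = 11.5 / 1.275 = 9.016 m/day.
In each layer the seepage velocity is v_i = q/n_i, so the layer transit time is t_i = b_i·n_i / q:
  layer 1 (karst limestone): t_1 = 11.1 × 0.03 / 9.016 = 0.03693 d
  layer 2 (medium sand): t_2 = 6.77 × 0.25 / 9.016 = 0.1877 d
Total t = Σ t_i = 0.2247 days.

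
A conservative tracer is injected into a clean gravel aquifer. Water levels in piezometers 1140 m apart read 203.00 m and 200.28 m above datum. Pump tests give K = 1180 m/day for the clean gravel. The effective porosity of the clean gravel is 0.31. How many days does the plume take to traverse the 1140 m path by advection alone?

Hydraulic gradient i = (203.00 − 200.28) / 1140 = 2.72 / 1140 = 0.002386.
Darcy flux q = K · i = 1180 × 0.002386 = 2.815 m/day.
Seepage velocity v = q / n_e = 2.815 / 0.31 = 9.082 m/day.
Travel time t = L / v = 1140 / 9.082 = 125.5 days.

126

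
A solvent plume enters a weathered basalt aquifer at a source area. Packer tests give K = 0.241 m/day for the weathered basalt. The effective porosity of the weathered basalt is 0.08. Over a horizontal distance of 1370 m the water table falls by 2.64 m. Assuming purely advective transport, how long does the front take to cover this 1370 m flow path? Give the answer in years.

646

Hydraulic gradient i = Δh / L = 2.64 / 1370 = 0.001927.
Darcy flux q = K · i = 0.2410 × 0.001927 = 0.0004644 m/day.
Seepage velocity v = q / n_e = 0.0004644 / 0.08 = 0.005805 m/day.
Travel time t = L / v = 1370 / 0.005805 = 2.360e+05 days = 646.1 years.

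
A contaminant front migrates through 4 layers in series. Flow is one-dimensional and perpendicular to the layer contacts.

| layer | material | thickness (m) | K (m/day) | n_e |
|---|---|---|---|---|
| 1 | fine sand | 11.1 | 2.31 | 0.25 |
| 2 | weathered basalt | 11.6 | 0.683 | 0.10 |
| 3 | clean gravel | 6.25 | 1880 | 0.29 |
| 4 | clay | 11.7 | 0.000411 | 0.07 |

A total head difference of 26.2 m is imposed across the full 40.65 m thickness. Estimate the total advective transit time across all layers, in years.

19.5

With flow normal to the layers, continuity requires the same specific discharge q through every layer.
Σ(b_i/K_i) = 11.1/2.31 + 11.6/0.683 + 6.25/1880 + 11.7/0.000411 = 28489 d.
q = Δh / Σ(b_i/K_i) = 26.2 / 28489 = 0.0009197 m/day.
In each layer the seepage velocity is v_i = q/n_i, so the layer transit time is t_i = b_i·n_i / q:
  layer 1 (fine sand): t_1 = 11.1 × 0.25 / 0.0009197 = 3017 d
  layer 2 (weathered basalt): t_2 = 11.6 × 0.10 / 0.0009197 = 1261 d
  layer 3 (clean gravel): t_3 = 6.25 × 0.29 / 0.0009197 = 1971 d
  layer 4 (clay): t_4 = 11.7 × 0.07 / 0.0009197 = 890.6 d
Total t = Σ t_i = 7140 days = 19.55 years.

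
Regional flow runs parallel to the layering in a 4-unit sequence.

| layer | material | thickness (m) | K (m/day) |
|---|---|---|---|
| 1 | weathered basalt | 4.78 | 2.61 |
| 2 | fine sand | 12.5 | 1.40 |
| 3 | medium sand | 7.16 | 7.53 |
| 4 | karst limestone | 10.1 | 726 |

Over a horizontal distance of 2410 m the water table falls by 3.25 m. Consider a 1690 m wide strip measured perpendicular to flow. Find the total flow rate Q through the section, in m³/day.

16900

Flow is parallel to layering, so each bed carries its own Darcy discharge and the transmissivities add.
Σ(K_i·b_i) = 2.61×4.78 + 1.40×12.5 + 7.53×7.16 + 726×10.1 = 7416 m²/day.
Hydraulic gradient i = Δh / L = 3.25 / 2410 = 0.001349.
Q = Σ(K_i·b_i) · W · i = 7416 × 1690 × 0.001349 = 16903 m³/day.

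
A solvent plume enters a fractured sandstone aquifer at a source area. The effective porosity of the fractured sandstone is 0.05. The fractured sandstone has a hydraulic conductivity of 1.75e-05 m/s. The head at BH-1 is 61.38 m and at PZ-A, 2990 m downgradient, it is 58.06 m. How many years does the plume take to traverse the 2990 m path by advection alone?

244

Convert K: 1.75e-05 m/s × 86400 = 1.512 m/day.
Hydraulic gradient i = (61.38 − 58.06) / 2990 = 3.32 / 2990 = 0.001110.
Darcy flux q = K · i = 1.512 × 0.001110 = 0.001679 m/day.
Seepage velocity v = q / n_e = 0.001679 / 0.05 = 0.03358 m/day.
Travel time t = L / v = 2990 / 0.03358 = 89048 days = 243.8 years.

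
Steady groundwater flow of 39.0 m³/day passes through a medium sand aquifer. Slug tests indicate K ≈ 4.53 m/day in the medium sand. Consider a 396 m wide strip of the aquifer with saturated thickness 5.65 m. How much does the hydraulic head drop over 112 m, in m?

Cross-sectional area A = 396 × 5.65 = 2237 m².
From Q = K·A·i, i = Q / (K·A) = 39.0 / (4.530 × 2237) = 0.003848.
Head loss Δh = i · L = 0.003848 × 112 = 0.4310 m.

0.431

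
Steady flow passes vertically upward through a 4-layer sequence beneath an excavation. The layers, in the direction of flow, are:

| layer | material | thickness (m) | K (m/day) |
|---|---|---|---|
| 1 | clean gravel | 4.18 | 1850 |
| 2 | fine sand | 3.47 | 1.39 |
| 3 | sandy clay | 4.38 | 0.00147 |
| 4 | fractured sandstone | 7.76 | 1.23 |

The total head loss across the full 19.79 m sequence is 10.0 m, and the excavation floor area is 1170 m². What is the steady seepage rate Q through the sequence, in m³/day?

Flow is perpendicular to layering, so the layers act in series and the equivalent K is the thickness-weighted harmonic mean.
Total thickness L = 4.18 + 3.47 + 4.38 + 7.76 = 19.79 m.
Σ(b_i/K_i) = 4.18/1850 + 3.47/1.39 + 4.38/0.00147 + 7.76/1.23 = 2988 d.
K_eq = L / Σ(b_i/K_i) = 19.79 / 2988 = 0.006622 m/day.
Q = K_eq · A · (Δh/L) = 0.006622 × 1170 × (10.0/19.79) = 3.915 m³/day.

3.92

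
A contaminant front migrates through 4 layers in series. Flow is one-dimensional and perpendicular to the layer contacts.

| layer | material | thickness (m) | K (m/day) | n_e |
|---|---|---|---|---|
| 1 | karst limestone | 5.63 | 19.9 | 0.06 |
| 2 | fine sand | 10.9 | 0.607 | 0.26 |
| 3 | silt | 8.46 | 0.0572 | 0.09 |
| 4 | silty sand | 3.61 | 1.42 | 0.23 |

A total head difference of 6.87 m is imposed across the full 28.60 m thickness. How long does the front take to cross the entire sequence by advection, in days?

117

With flow normal to the layers, continuity requires the same specific discharge q through every layer.
Σ(b_i/K_i) = 5.63/19.9 + 10.9/0.607 + 8.46/0.0572 + 3.61/1.42 = 168.7 d.
q = Δh / Σ(b_i/K_i) = 6.87 / 168.7 = 0.04073 m/day.
In each layer the seepage velocity is v_i = q/n_i, so the layer transit time is t_i = b_i·n_i / q:
  layer 1 (karst limestone): t_1 = 5.63 × 0.06 / 0.04073 = 8.294 d
  layer 2 (fine sand): t_2 = 10.9 × 0.26 / 0.04073 = 69.59 d
  layer 3 (silt): t_3 = 8.46 × 0.09 / 0.04073 = 18.70 d
  layer 4 (silty sand): t_4 = 3.61 × 0.23 / 0.04073 = 20.39 d
Total t = Σ t_i = 117.0 days.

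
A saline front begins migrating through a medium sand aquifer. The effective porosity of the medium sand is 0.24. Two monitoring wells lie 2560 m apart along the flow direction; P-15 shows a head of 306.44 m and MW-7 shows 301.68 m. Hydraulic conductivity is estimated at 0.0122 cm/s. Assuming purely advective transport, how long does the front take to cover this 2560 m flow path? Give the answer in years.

85.8

Convert K: 0.0122 cm/s × 864 = 10.54 m/day.
Hydraulic gradient i = (306.44 − 301.68) / 2560 = 4.76 / 2560 = 0.001859.
Darcy flux q = K · i = 10.54 × 0.001859 = 0.01960 m/day.
Seepage velocity v = q / n_e = 0.01960 / 0.24 = 0.08166 m/day.
Travel time t = L / v = 2560 / 0.08166 = 31348 days = 85.83 years.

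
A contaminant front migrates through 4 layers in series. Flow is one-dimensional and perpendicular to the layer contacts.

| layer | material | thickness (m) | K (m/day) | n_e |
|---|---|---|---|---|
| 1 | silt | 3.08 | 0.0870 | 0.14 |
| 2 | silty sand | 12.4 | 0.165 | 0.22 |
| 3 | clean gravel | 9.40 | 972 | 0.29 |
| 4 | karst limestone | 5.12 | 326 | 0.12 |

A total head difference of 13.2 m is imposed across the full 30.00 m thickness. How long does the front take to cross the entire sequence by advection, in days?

With flow normal to the layers, continuity requires the same specific discharge q through every layer.
Σ(b_i/K_i) = 3.08/0.0870 + 12.4/0.165 + 9.40/972 + 5.12/326 = 110.6 d.
q = Δh / Σ(b_i/K_i) = 13.2 / 110.6 = 0.1194 m/day.
In each layer the seepage velocity is v_i = q/n_i, so the layer transit time is t_i = b_i·n_i / q:
  layer 1 (silt): t_1 = 3.08 × 0.14 / 0.1194 = 3.612 d
  layer 2 (silty sand): t_2 = 12.4 × 0.22 / 0.1194 = 22.85 d
  layer 3 (clean gravel): t_3 = 9.40 × 0.29 / 0.1194 = 22.84 d
  layer 4 (karst limestone): t_4 = 5.12 × 0.12 / 0.1194 = 5.147 d
Total t = Σ t_i = 54.45 days.

54.4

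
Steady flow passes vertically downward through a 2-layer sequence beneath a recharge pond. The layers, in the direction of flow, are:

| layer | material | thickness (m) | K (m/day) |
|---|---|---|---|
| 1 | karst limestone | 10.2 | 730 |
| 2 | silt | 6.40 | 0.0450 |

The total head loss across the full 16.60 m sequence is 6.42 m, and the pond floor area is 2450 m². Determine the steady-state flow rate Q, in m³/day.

Flow is perpendicular to layering, so the layers act in series and the equivalent K is the thickness-weighted harmonic mean.
Total thickness L = 10.2 + 6.40 = 16.60 m.
Σ(b_i/K_i) = 10.2/730 + 6.40/0.0450 = 142.2 d.
K_eq = L / Σ(b_i/K_i) = 16.60 / 142.2 = 0.1167 m/day.
Q = K_eq · A · (Δh/L) = 0.1167 × 2450 × (6.42/16.60) = 110.6 m³/day.

111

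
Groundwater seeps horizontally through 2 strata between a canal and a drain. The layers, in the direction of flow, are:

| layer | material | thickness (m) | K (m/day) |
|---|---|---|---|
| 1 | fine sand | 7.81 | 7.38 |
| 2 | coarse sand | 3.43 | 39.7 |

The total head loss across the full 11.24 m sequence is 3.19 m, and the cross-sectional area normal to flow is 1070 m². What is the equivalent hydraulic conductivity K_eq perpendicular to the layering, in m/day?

9.82

Flow is perpendicular to layering, so the layers act in series and the equivalent K is the thickness-weighted harmonic mean.
Total thickness L = 7.81 + 3.43 = 11.24 m.
Σ(b_i/K_i) = 7.81/7.38 + 3.43/39.7 = 1.145 d.
K_eq = L / Σ(b_i/K_i) = 11.24 / 1.145 = 9.819 m/day.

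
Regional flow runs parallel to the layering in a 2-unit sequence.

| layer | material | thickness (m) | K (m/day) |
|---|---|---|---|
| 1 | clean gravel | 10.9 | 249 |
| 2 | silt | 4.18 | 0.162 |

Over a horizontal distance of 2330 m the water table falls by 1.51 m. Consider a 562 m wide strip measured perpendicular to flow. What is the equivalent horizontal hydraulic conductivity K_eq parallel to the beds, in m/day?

180

Flow is parallel to layering, so each bed carries its own Darcy discharge and the transmissivities add.
Σ(K_i·b_i) = 249×10.9 + 0.162×4.18 = 2715 m²/day.
Total thickness b = 15.08 m, so K_eq = Σ(K_i·b_i)/b = 180.0 m/day.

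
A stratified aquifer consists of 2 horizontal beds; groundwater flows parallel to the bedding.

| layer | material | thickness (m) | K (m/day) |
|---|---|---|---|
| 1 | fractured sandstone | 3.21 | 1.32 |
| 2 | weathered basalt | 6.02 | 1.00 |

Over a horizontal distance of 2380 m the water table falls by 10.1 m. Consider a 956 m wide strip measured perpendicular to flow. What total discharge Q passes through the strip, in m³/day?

Flow is parallel to layering, so each bed carries its own Darcy discharge and the transmissivities add.
Σ(K_i·b_i) = 1.32×3.21 + 1.00×6.02 = 10.26 m²/day.
Hydraulic gradient i = Δh / L = 10.1 / 2380 = 0.004244.
Q = Σ(K_i·b_i) · W · i = 10.26 × 956 × 0.004244 = 41.61 m³/day.

41.6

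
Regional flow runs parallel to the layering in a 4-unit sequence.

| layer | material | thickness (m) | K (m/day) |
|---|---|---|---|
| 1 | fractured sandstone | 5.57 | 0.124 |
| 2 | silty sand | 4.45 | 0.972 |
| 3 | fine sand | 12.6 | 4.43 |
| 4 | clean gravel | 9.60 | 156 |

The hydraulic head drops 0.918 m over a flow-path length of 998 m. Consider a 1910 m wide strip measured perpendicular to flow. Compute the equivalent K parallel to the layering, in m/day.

Flow is parallel to layering, so each bed carries its own Darcy discharge and the transmissivities add.
Σ(K_i·b_i) = 0.124×5.57 + 0.972×4.45 + 4.43×12.6 + 156×9.60 = 1558 m²/day.
Total thickness b = 32.22 m, so K_eq = Σ(K_i·b_i)/b = 48.37 m/day.

48.4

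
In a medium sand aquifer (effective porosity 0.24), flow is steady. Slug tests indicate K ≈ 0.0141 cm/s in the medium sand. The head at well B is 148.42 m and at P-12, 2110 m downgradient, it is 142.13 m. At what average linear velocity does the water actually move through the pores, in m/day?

0.151

Convert K: 0.0141 cm/s × 864 = 12.18 m/day.
Hydraulic gradient i = (148.42 − 142.13) / 2110 = 6.29 / 2110 = 0.002981.
Darcy flux q = K · i = 12.18 × 0.002981 = 0.03632 m/day.
Seepage velocity v = q / n_e = 0.03632 / 0.24 = 0.1513 m/day.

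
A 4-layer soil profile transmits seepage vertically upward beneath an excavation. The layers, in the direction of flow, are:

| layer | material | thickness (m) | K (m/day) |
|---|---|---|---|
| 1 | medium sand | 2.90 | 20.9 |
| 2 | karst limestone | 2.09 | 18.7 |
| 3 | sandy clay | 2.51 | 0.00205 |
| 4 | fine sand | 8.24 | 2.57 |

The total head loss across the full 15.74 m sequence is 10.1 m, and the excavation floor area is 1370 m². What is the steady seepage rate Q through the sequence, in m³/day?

11.3

Flow is perpendicular to layering, so the layers act in series and the equivalent K is the thickness-weighted harmonic mean.
Total thickness L = 2.90 + 2.09 + 2.51 + 8.24 = 15.74 m.
Σ(b_i/K_i) = 2.90/20.9 + 2.09/18.7 + 2.51/0.00205 + 8.24/2.57 = 1228 d.
K_eq = L / Σ(b_i/K_i) = 15.74 / 1228 = 0.01282 m/day.
Q = K_eq · A · (Δh/L) = 0.01282 × 1370 × (10.1/15.74) = 11.27 m³/day.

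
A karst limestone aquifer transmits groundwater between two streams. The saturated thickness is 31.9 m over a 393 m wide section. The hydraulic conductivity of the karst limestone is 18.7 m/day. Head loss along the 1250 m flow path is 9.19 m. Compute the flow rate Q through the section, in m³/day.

Cross-sectional area A = 393 × 31.9 = 12537 m².
Hydraulic gradient i = Δh / L = 9.19 / 1250 = 0.007352.
Darcy's law: Q = K · A · i = 18.70 × 12537 × 0.007352 = 1724 m³/day.

1720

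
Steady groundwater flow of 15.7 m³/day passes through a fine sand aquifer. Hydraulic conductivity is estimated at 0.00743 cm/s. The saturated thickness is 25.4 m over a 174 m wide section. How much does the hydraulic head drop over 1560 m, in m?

0.863

Convert K: 0.00743 cm/s × 864 = 6.420 m/day.
Cross-sectional area A = 174 × 25.4 = 4420 m².
From Q = K·A·i, i = Q / (K·A) = 15.7 / (6.420 × 4420) = 0.0005534.
Head loss Δh = i · L = 0.0005534 × 1560 = 0.8633 m.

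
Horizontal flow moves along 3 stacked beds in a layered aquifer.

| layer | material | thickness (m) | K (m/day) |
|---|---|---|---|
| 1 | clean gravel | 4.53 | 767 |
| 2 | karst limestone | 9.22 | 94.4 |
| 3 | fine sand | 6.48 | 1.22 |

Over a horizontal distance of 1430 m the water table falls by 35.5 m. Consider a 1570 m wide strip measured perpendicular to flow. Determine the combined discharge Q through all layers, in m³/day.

170000

Flow is parallel to layering, so each bed carries its own Darcy discharge and the transmissivities add.
Σ(K_i·b_i) = 767×4.53 + 94.4×9.22 + 1.22×6.48 = 4353 m²/day.
Hydraulic gradient i = Δh / L = 35.5 / 1430 = 0.02483.
Q = Σ(K_i·b_i) · W · i = 4353 × 1570 × 0.02483 = 1.697e+05 m³/day.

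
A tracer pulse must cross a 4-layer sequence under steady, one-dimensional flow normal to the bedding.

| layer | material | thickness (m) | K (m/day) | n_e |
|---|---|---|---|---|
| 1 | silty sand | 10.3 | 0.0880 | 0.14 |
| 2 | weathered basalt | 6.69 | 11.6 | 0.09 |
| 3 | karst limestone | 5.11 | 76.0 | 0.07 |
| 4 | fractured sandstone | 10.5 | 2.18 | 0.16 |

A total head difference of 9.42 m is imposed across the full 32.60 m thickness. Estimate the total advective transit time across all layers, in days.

53.1

With flow normal to the layers, continuity requires the same specific discharge q through every layer.
Σ(b_i/K_i) = 10.3/0.0880 + 6.69/11.6 + 5.11/76.0 + 10.5/2.18 = 122.5 d.
q = Δh / Σ(b_i/K_i) = 9.42 / 122.5 = 0.07689 m/day.
In each layer the seepage velocity is v_i = q/n_i, so the layer transit time is t_i = b_i·n_i / q:
  layer 1 (silty sand): t_1 = 10.3 × 0.14 / 0.07689 = 18.75 d
  layer 2 (weathered basalt): t_2 = 6.69 × 0.09 / 0.07689 = 7.830 d
  layer 3 (karst limestone): t_3 = 5.11 × 0.07 / 0.07689 = 4.652 d
  layer 4 (fractured sandstone): t_4 = 10.5 × 0.16 / 0.07689 = 21.85 d
Total t = Σ t_i = 53.08 days.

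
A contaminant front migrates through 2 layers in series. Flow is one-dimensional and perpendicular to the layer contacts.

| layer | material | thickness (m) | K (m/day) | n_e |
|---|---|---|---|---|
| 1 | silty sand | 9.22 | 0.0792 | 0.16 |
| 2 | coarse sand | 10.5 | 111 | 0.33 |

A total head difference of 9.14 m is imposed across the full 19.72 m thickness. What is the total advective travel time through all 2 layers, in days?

63.0

With flow normal to the layers, continuity requires the same specific discharge q through every layer.
Σ(b_i/K_i) = 9.22/0.0792 + 10.5/111 = 116.5 d.
q = Δh / Σ(b_i/K_i) = 9.14 / 116.5 = 0.07845 m/day.
In each layer the seepage velocity is v_i = q/n_i, so the layer transit time is t_i = b_i·n_i / q:
  layer 1 (silty sand): t_1 = 9.22 × 0.16 / 0.07845 = 18.80 d
  layer 2 (coarse sand): t_2 = 10.5 × 0.33 / 0.07845 = 44.17 d
Total t = Σ t_i = 62.97 days.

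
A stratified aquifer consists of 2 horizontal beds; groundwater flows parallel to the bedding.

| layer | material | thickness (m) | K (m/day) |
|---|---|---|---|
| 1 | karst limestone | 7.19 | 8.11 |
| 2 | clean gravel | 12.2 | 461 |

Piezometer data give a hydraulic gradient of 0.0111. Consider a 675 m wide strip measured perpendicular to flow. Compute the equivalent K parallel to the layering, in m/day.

Flow is parallel to layering, so each bed carries its own Darcy discharge and the transmissivities add.
Σ(K_i·b_i) = 8.11×7.19 + 461×12.2 = 5683 m²/day.
Total thickness b = 19.39 m, so K_eq = Σ(K_i·b_i)/b = 293.1 m/day.

293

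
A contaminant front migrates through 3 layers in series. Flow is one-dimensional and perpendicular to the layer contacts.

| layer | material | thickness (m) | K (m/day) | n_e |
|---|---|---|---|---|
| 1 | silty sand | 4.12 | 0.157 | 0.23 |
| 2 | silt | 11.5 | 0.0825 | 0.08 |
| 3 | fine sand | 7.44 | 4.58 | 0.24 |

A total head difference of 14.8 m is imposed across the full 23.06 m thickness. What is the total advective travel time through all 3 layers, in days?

With flow normal to the layers, continuity requires the same specific discharge q through every layer.
Σ(b_i/K_i) = 4.12/0.157 + 11.5/0.0825 + 7.44/4.58 = 167.3 d.
q = Δh / Σ(b_i/K_i) = 14.8 / 167.3 = 0.08848 m/day.
In each layer the seepage velocity is v_i = q/n_i, so the layer transit time is t_i = b_i·n_i / q:
  layer 1 (silty sand): t_1 = 4.12 × 0.23 / 0.08848 = 10.71 d
  layer 2 (silt): t_2 = 11.5 × 0.08 / 0.08848 = 10.40 d
  layer 3 (fine sand): t_3 = 7.44 × 0.24 / 0.08848 = 20.18 d
Total t = Σ t_i = 41.29 days.

41.3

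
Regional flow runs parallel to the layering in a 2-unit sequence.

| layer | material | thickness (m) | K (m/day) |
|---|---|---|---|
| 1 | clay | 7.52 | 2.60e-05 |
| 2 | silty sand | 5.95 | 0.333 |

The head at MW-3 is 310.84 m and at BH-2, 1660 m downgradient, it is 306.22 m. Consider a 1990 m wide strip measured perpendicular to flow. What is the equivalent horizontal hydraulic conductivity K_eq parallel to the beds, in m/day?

0.147

Flow is parallel to layering, so each bed carries its own Darcy discharge and the transmissivities add.
Σ(K_i·b_i) = 2.60e-05×7.52 + 0.333×5.95 = 1.982 m²/day.
Total thickness b = 13.47 m, so K_eq = Σ(K_i·b_i)/b = 0.1471 m/day.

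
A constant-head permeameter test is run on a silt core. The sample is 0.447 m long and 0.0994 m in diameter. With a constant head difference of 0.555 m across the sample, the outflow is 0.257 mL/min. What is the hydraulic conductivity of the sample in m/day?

0.0384

Cross-sectional area A = π·(d/2)² = π × (0.0994/2)² = 0.007760 m².
Convert discharge: 0.257 mL/min = 4.283e-09 m³/s.
Darcy's law rearranged: K = Q·L / (A·Δh) = 4.283e-09 × 0.447 / (0.007760 × 0.555) = 4.446e-07 m/s = 0.03841 m/day.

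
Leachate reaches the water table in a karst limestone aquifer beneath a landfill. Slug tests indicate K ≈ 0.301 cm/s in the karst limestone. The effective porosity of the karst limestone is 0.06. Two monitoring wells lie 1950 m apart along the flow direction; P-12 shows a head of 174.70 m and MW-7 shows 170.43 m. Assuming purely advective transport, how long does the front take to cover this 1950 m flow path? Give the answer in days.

205

Convert K: 0.301 cm/s × 864 = 260.1 m/day.
Hydraulic gradient i = (174.70 − 170.43) / 1950 = 4.27 / 1950 = 0.002190.
Darcy flux q = K · i = 260.1 × 0.002190 = 0.5695 m/day.
Seepage velocity v = q / n_e = 0.5695 / 0.06 = 9.491 m/day.
Travel time t = L / v = 1950 / 9.491 = 205.5 days.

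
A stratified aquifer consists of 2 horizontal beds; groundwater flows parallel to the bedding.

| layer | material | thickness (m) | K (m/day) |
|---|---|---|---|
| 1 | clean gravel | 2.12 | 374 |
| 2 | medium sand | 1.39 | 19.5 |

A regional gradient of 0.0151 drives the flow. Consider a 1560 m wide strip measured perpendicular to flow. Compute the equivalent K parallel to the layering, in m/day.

Flow is parallel to layering, so each bed carries its own Darcy discharge and the transmissivities add.
Σ(K_i·b_i) = 374×2.12 + 19.5×1.39 = 820.0 m²/day.
Total thickness b = 3.510 m, so K_eq = Σ(K_i·b_i)/b = 233.6 m/day.

234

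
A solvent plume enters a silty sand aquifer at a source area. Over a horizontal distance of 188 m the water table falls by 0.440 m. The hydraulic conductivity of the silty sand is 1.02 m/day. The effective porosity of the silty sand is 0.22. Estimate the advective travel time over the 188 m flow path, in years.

Hydraulic gradient i = Δh / L = 0.440 / 188 = 0.002340.
Darcy flux q = K · i = 1.020 × 0.002340 = 0.002387 m/day.
Seepage velocity v = q / n_e = 0.002387 / 0.22 = 0.01085 m/day.
Travel time t = L / v = 188 / 0.01085 = 17325 days = 47.43 years.

47.4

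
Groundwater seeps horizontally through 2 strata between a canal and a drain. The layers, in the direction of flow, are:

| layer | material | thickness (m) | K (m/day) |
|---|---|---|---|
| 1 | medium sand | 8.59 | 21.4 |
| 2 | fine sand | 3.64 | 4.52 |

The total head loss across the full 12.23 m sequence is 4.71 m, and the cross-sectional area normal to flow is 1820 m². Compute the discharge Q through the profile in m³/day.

7100

Flow is perpendicular to layering, so the layers act in series and the equivalent K is the thickness-weighted harmonic mean.
Total thickness L = 8.59 + 3.64 = 12.23 m.
Σ(b_i/K_i) = 8.59/21.4 + 3.64/4.52 = 1.207 d.
K_eq = L / Σ(b_i/K_i) = 12.23 / 1.207 = 10.13 m/day.
Q = K_eq · A · (Δh/L) = 10.13 × 1820 × (4.71/12.23) = 7104 m³/day.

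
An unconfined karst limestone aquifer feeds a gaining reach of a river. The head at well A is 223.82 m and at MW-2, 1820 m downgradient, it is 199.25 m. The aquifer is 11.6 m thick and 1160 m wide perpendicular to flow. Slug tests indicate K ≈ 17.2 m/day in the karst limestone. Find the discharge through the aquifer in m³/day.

Cross-sectional area A = 1160 × 11.6 = 13456 m².
Hydraulic gradient i = (223.82 − 199.25) / 1820 = 24.57 / 1820 = 0.01350.
Darcy's law: Q = K · A · i = 17.20 × 13456 × 0.01350 = 3124 m³/day.

3120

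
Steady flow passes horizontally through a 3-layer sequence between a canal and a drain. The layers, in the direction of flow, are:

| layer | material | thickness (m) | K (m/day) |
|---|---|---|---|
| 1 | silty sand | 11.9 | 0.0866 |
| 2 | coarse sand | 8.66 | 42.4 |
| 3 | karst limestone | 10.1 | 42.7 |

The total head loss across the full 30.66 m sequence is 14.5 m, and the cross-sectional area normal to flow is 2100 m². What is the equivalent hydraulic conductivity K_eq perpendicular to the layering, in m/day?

0.222

Flow is perpendicular to layering, so the layers act in series and the equivalent K is the thickness-weighted harmonic mean.
Total thickness L = 11.9 + 8.66 + 10.1 = 30.66 m.
Σ(b_i/K_i) = 11.9/0.0866 + 8.66/42.4 + 10.1/42.7 = 137.9 d.
K_eq = L / Σ(b_i/K_i) = 30.66 / 137.9 = 0.2224 m/day.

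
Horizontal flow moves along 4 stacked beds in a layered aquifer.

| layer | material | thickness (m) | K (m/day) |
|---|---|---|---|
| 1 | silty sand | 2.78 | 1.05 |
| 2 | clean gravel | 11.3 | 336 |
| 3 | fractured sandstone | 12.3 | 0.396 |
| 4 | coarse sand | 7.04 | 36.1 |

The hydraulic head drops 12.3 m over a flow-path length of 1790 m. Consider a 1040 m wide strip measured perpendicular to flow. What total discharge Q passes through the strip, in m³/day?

Flow is parallel to layering, so each bed carries its own Darcy discharge and the transmissivities add.
Σ(K_i·b_i) = 1.05×2.78 + 336×11.3 + 0.396×12.3 + 36.1×7.04 = 4059 m²/day.
Hydraulic gradient i = Δh / L = 12.3 / 1790 = 0.006872.
Q = Σ(K_i·b_i) · W · i = 4059 × 1040 × 0.006872 = 29005 m³/day.

29000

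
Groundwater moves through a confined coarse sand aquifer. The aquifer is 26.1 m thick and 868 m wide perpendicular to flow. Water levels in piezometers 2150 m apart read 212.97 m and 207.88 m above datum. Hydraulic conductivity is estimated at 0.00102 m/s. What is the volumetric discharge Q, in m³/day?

Convert K: 0.00102 m/s × 86400 = 88.13 m/day.
Cross-sectional area A = 868 × 26.1 = 22655 m².
Hydraulic gradient i = (212.97 − 207.88) / 2150 = 5.09 / 2150 = 0.002367.
Darcy's law: Q = K · A · i = 88.13 × 22655 × 0.002367 = 4727 m³/day.

4730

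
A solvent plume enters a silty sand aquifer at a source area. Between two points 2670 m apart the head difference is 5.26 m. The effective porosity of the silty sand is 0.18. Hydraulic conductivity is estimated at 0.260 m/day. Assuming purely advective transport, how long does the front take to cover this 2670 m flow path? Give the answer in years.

Hydraulic gradient i = Δh / L = 5.26 / 2670 = 0.001970.
Darcy flux q = K · i = 0.2600 × 0.001970 = 0.0005122 m/day.
Seepage velocity v = q / n_e = 0.0005122 / 0.18 = 0.002846 m/day.
Travel time t = L / v = 2670 / 0.002846 = 9.383e+05 days = 2569 years.

2570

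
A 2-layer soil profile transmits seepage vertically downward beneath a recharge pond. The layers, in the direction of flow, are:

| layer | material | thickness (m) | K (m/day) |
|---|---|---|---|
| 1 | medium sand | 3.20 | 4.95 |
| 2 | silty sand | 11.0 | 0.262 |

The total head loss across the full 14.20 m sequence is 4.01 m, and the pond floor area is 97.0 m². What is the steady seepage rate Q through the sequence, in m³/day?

9.12

Flow is perpendicular to layering, so the layers act in series and the equivalent K is the thickness-weighted harmonic mean.
Total thickness L = 3.20 + 11.0 = 14.20 m.
Σ(b_i/K_i) = 3.20/4.95 + 11.0/0.262 = 42.63 d.
K_eq = L / Σ(b_i/K_i) = 14.20 / 42.63 = 0.3331 m/day.
Q = K_eq · A · (Δh/L) = 0.3331 × 97.0 × (4.01/14.20) = 9.124 m³/day.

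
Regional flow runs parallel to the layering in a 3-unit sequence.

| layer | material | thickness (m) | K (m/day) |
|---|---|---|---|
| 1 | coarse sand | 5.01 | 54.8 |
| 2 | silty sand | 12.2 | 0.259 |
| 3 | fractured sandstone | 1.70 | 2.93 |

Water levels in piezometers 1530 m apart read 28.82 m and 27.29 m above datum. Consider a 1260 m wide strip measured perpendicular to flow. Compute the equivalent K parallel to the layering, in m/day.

14.9

Flow is parallel to layering, so each bed carries its own Darcy discharge and the transmissivities add.
Σ(K_i·b_i) = 54.8×5.01 + 0.259×12.2 + 2.93×1.70 = 282.7 m²/day.
Total thickness b = 18.91 m, so K_eq = Σ(K_i·b_i)/b = 14.95 m/day.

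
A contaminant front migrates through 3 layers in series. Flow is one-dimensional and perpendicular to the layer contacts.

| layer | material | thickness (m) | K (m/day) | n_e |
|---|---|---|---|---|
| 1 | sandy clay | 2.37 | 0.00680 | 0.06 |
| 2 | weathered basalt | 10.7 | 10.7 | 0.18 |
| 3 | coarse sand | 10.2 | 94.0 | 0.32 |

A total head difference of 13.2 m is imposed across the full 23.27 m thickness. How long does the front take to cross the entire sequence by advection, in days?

141

With flow normal to the layers, continuity requires the same specific discharge q through every layer.
Σ(b_i/K_i) = 2.37/0.00680 + 10.7/10.7 + 10.2/94.0 = 349.6 d.
q = Δh / Σ(b_i/K_i) = 13.2 / 349.6 = 0.03775 m/day.
In each layer the seepage velocity is v_i = q/n_i, so the layer transit time is t_i = b_i·n_i / q:
  layer 1 (sandy clay): t_1 = 2.37 × 0.06 / 0.03775 = 3.767 d
  layer 2 (weathered basalt): t_2 = 10.7 × 0.18 / 0.03775 = 51.02 d
  layer 3 (coarse sand): t_3 = 10.2 × 0.32 / 0.03775 = 86.46 d
Total t = Σ t_i = 141.2 days.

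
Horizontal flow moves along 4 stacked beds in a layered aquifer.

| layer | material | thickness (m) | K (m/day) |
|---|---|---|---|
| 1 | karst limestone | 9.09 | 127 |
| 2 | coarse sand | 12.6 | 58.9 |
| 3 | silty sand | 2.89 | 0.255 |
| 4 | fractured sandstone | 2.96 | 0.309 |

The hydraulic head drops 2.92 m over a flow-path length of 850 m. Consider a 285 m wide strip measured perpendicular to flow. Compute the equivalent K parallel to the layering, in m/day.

68.9

Flow is parallel to layering, so each bed carries its own Darcy discharge and the transmissivities add.
Σ(K_i·b_i) = 127×9.09 + 58.9×12.6 + 0.255×2.89 + 0.309×2.96 = 1898 m²/day.
Total thickness b = 27.54 m, so K_eq = Σ(K_i·b_i)/b = 68.93 m/day.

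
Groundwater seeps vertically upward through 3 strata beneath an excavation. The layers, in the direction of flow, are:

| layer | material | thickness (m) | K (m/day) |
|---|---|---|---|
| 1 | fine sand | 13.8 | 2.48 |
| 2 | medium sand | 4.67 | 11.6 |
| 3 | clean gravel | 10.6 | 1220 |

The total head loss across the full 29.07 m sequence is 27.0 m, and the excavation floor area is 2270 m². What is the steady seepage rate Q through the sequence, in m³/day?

Flow is perpendicular to layering, so the layers act in series and the equivalent K is the thickness-weighted harmonic mean.
Total thickness L = 13.8 + 4.67 + 10.6 = 29.07 m.
Σ(b_i/K_i) = 13.8/2.48 + 4.67/11.6 + 10.6/1220 = 5.976 d.
K_eq = L / Σ(b_i/K_i) = 29.07 / 5.976 = 4.865 m/day.
Q = K_eq · A · (Δh/L) = 4.865 × 2270 × (27.0/29.07) = 10256 m³/day.

10300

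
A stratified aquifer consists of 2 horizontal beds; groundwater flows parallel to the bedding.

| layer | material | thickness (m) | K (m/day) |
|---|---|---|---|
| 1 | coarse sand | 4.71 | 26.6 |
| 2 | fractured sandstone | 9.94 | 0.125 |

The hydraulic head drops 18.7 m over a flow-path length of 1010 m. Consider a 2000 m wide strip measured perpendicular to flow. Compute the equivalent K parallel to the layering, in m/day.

8.64

Flow is parallel to layering, so each bed carries its own Darcy discharge and the transmissivities add.
Σ(K_i·b_i) = 26.6×4.71 + 0.125×9.94 = 126.5 m²/day.
Total thickness b = 14.65 m, so K_eq = Σ(K_i·b_i)/b = 8.637 m/day.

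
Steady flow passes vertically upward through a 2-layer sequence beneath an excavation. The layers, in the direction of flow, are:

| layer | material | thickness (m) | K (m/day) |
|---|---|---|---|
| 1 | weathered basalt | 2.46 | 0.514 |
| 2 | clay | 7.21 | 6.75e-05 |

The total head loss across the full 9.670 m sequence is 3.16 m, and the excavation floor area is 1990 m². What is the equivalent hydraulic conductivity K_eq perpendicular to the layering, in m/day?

Flow is perpendicular to layering, so the layers act in series and the equivalent K is the thickness-weighted harmonic mean.
Total thickness L = 2.46 + 7.21 = 9.670 m.
Σ(b_i/K_i) = 2.46/0.514 + 7.21/6.75e-05 = 1.068e+05 d.
K_eq = L / Σ(b_i/K_i) = 9.670 / 1.068e+05 = 9.053e-05 m/day.

9.05e-05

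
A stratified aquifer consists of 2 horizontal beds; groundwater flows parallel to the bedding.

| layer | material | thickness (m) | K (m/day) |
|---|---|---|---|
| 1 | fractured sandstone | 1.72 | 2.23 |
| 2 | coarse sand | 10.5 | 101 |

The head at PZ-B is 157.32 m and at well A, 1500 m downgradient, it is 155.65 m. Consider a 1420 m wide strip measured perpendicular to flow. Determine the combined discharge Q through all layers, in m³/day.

Flow is parallel to layering, so each bed carries its own Darcy discharge and the transmissivities add.
Σ(K_i·b_i) = 2.23×1.72 + 101×10.5 = 1064 m²/day.
Hydraulic gradient i = (157.32 − 155.65) / 1500 = 1.67 / 1500 = 0.001113.
Q = Σ(K_i·b_i) · W · i = 1064 × 1420 × 0.001113 = 1683 m³/day.

1680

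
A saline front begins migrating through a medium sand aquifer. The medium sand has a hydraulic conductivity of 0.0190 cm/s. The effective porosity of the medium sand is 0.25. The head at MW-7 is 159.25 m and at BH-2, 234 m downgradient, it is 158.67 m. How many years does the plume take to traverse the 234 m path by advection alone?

Convert K: 0.0190 cm/s × 864 = 16.42 m/day.
Hydraulic gradient i = (159.25 − 158.67) / 234 = 0.58 / 234 = 0.002479.
Darcy flux q = K · i = 16.42 × 0.002479 = 0.04069 m/day.
Seepage velocity v = q / n_e = 0.04069 / 0.25 = 0.1628 m/day.
Travel time t = L / v = 234 / 0.1628 = 1438 days = 3.936 years.

3.94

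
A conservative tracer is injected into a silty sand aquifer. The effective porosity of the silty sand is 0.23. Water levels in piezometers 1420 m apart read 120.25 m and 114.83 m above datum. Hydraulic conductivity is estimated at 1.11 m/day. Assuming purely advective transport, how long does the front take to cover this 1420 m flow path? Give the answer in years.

Hydraulic gradient i = (120.25 − 114.83) / 1420 = 5.42 / 1420 = 0.003817.
Darcy flux q = K · i = 1.110 × 0.003817 = 0.004237 m/day.
Seepage velocity v = q / n_e = 0.004237 / 0.23 = 0.01842 m/day.
Travel time t = L / v = 1420 / 0.01842 = 77087 days = 211.1 years.

211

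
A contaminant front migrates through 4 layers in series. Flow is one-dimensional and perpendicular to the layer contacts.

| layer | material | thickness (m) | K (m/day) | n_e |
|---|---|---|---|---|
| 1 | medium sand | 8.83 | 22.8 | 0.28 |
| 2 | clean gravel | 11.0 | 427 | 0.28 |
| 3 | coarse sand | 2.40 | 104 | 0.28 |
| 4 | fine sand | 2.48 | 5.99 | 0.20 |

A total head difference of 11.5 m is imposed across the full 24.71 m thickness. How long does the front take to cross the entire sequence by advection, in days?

With flow normal to the layers, continuity requires the same specific discharge q through every layer.
Σ(b_i/K_i) = 8.83/22.8 + 11.0/427 + 2.40/104 + 2.48/5.99 = 0.8501 d.
q = Δh / Σ(b_i/K_i) = 11.5 / 0.8501 = 13.53 m/day.
In each layer the seepage velocity is v_i = q/n_i, so the layer transit time is t_i = b_i·n_i / q:
  layer 1 (medium sand): t_1 = 8.83 × 0.28 / 13.53 = 0.1828 d
  layer 2 (clean gravel): t_2 = 11.0 × 0.28 / 13.53 = 0.2277 d
  layer 3 (coarse sand): t_3 = 2.40 × 0.28 / 13.53 = 0.04968 d
  layer 4 (fine sand): t_4 = 2.48 × 0.20 / 13.53 = 0.03667 d
Total t = Σ t_i = 0.4968 days.

0.497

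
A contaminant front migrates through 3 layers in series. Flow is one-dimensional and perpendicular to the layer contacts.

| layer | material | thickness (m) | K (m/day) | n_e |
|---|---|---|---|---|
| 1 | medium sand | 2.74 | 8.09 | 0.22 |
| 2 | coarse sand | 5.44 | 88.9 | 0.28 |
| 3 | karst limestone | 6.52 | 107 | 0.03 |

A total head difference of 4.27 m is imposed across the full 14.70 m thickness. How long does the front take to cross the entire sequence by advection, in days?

0.251

With flow normal to the layers, continuity requires the same specific discharge q through every layer.
Σ(b_i/K_i) = 2.74/8.09 + 5.44/88.9 + 6.52/107 = 0.4608 d.
q = Δh / Σ(b_i/K_i) = 4.27 / 0.4608 = 9.266 m/day.
In each layer the seepage velocity is v_i = q/n_i, so the layer transit time is t_i = b_i·n_i / q:
  layer 1 (medium sand): t_1 = 2.74 × 0.22 / 9.266 = 0.06505 d
  layer 2 (coarse sand): t_2 = 5.44 × 0.28 / 9.266 = 0.1644 d
  layer 3 (karst limestone): t_3 = 6.52 × 0.03 / 9.266 = 0.02111 d
Total t = Σ t_i = 0.2505 days.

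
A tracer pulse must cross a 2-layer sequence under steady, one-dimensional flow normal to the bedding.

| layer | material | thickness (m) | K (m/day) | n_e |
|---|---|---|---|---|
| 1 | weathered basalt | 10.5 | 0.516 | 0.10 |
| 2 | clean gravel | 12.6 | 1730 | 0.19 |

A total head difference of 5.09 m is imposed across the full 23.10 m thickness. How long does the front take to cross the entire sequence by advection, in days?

With flow normal to the layers, continuity requires the same specific discharge q through every layer.
Σ(b_i/K_i) = 10.5/0.516 + 12.6/1730 = 20.36 d.
q = Δh / Σ(b_i/K_i) = 5.09 / 20.36 = 0.2500 m/day.
In each layer the seepage velocity is v_i = q/n_i, so the layer transit time is t_i = b_i·n_i / q:
  layer 1 (weathered basalt): t_1 = 10.5 × 0.10 / 0.2500 = 4.199 d
  layer 2 (clean gravel): t_2 = 12.6 × 0.19 / 0.2500 = 9.574 d
Total t = Σ t_i = 13.77 days.

13.8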